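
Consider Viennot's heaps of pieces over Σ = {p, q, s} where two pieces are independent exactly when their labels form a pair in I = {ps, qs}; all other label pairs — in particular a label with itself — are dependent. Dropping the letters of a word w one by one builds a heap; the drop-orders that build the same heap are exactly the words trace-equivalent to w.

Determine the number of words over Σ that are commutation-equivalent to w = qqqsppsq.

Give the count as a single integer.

28

piece 0:q — minimal
piece 1:q rests on {0:q}
piece 2:q rests on {1:q}
piece 3:s — minimal
piece 4:p rests on {2:q}
piece 5:p rests on {4:p}
piece 6:s rests on {3:s}
piece 7:q rests on {5:p}
minimal pieces: {0:q, 3:s}
ways to finish when only these pieces remain (= sum over removing one remaining piece with nothing left below it):
  1 left: {6}→1  {7}→1
  2 left: {3,6}→1  {5,7}→1  {6,7}→2
  3 left: {3,6,7}→3  {4,5,7}→1  {5,6,7}→3
  4 left: {2,4,5,7}→1  {3,5,6,7}→6  {4,5,6,7}→4
  5 left: {1,2,4,5,7}→1  {2,4,5,6,7}→5  {3,4,5,6,7}→10
  6 left: {0,1,2,4,5,7}→1  {1,2,4,5,6,7}→6  {2,3,4,5,6,7}→15
  placing 0:q first → 21 extensions
  placing 3:s first → 7 extensions
total linear extensions = 28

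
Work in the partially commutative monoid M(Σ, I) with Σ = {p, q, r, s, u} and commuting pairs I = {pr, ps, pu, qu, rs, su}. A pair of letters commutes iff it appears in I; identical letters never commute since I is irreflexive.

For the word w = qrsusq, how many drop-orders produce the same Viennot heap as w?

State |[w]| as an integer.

#0=q has no predecessor
#1=r depends on [0:q]
#2=s depends on [0:q]
#3=u depends on [1:r]
#4=s depends on [2:s]
#5=q depends on [1:r, 4:s]
sources: [0:q]
N(rest) = Σ N(rest − s) over sources s of rest; N(one piece) = 1:
  size 1 → [3]=1  [5]=1
  size 2 → [3,5]=2  [4,5]=1
  size 3 → [1,3,5]=2  [2,4,5]=1  [3,4,5]=3
  size 4 → [1,3,4,5]=5  [2,3,4,5]=4
  first=0(q) contributes 9

9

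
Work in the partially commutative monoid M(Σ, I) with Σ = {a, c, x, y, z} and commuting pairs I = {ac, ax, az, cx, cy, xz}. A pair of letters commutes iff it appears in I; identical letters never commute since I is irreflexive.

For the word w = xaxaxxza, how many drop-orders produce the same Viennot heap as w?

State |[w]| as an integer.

0(x) covers ∅
1(a) covers ∅
2(x) covers 0:x
3(a) covers 1:a
4(x) covers 2:x
5(x) covers 4:x
6(z) covers ∅
7(a) covers 3:a
floor of heap: 0:x, 1:a, 6:z
completions by unplaced set U, small U first (add the entries for U minus each lowest piece of U):
  |U|=1: {5}:1  {6}:1  {7}:1
  |U|=2: {3,7}:1  {4,5}:1  {5,6}:2  {5,7}:2  {6,7}:2
  |U|=3: {1,3,7}:1  {2,4,5}:1  {3,5,7}:3  {3,6,7}:3  {4,5,6}:3  {4,5,7}:3  {5,6,7}:6
  |U|=4: {0,2,4,5}:1  {1,3,5,7}:4  {1,3,6,7}:4  {2,4,5,6}:4  {2,4,5,7}:4  {3,4,5,7}:6  {3,5,6,7}:12  {4,5,6,7}:12
  |U|=5: {0,2,4,5,6}:5  {0,2,4,5,7}:5  {1,3,4,5,7}:10  {1,3,5,6,7}:20  {2,3,4,5,7}:10  {2,4,5,6,7}:20  {3,4,5,6,7}:30
  |U|=6: {0,2,3,4,5,7}:15  {0,2,4,5,6,7}:30  {1,2,3,4,5,7}:20  {1,3,4,5,6,7}:60  {2,3,4,5,6,7}:60
  start at 0(x): 140
  start at 1(a): 105
  start at 6(z): 35
sum over floor = 280

280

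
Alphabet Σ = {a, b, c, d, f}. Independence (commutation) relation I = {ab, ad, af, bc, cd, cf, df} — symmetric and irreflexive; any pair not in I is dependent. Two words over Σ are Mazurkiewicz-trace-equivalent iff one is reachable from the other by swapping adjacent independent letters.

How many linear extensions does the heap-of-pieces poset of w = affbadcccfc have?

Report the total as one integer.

drop 0:a onto floor
drop 1:f onto floor
drop 2:f onto {1:f}
drop 3:b onto {2:f}
drop 4:a onto {0:a}
drop 5:d onto {3:b}
drop 6:c onto {4:a}
drop 7:c onto {6:c}
drop 8:c onto {7:c}
drop 9:f onto {3:b}
drop 10:c onto {8:c}
ground layer = {0:a, 1:f}
drop-orders for the pieces not yet dropped (sum over which currently-grounded one goes next):
  1 to go: {5} 1  {9} 1  {10} 1
  2 to go: {5,9} 2  {5,10} 2  {8,10} 1  {9,10} 2
  3 to go: {3,5,9} 2  {5,8,10} 3  {5,9,10} 6  {7,8,10} 1  {8,9,10} 3
  4 to go: {2,3,5,9} 2  {3,5,9,10} 8  {5,7,8,10} 4  {5,8,9,10} 12  {6,7,8,10} 1  {7,8,9,10} 4
  5 to go: {1,2,3,5,9} 2  {2,3,5,9,10} 10  {3,5,8,9,10} 20  {4,6,7,8,10} 1  {5,6,7,8,10} 5  {5,7,8,9,10} 20  {6,7,8,9,10} 5
  6 to go: {0,4,6,7,8,10} 1  {1,2,3,5,9,10} 12  {2,3,5,8,9,10} 30  {3,5,7,8,9,10} 40  {4,5,6,7,8,10} 6  {4,6,7,8,9,10} 6  {5,6,7,8,9,10} 30
  7 to go: {0,4,5,6,7,8,10} 7  {0,4,6,7,8,9,10} 7  {1,2,3,5,8,9,10} 42  {2,3,5,7,8,9,10} 70  {3,5,6,7,8,9,10} 70  {4,5,6,7,8,9,10} 42
  8 to go: {0,4,5,6,7,8,9,10} 56  {1,2,3,5,7,8,9,10} 112  {2,3,5,6,7,8,9,10} 140  {3,4,5,6,7,8,9,10} 112
  9 to go: {0,3,4,5,6,7,8,9,10} 168  {1,2,3,5,6,7,8,9,10} 252  {2,3,4,5,6,7,8,9,10} 252
  if 0:a drops first: 504 orders
  if 1:f drops first: 420 orders
heap linearizations: 924

924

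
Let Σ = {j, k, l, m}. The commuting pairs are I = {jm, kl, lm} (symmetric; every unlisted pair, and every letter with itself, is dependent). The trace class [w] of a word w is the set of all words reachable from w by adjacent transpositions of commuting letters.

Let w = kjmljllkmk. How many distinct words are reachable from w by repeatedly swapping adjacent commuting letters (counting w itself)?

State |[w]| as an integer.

piece 0:k — minimal
piece 1:j rests on {0:k}
piece 2:m rests on {0:k}
piece 3:l rests on {1:j}
piece 4:j rests on {3:l}
piece 5:l rests on {4:j}
piece 6:l rests on {5:l}
piece 7:k rests on {2:m, 4:j}
piece 8:m rests on {7:k}
piece 9:k rests on {8:m}
minimal pieces: {0:k}
ways to finish when only these pieces remain (= sum over removing one remaining piece with nothing left below it):
  1 left: {6}→1  {9}→1
  2 left: {5,6}→1  {6,9}→2  {8,9}→1
  3 left: {5,6,9}→3  {6,8,9}→3  {7,8,9}→1
  4 left: {2,7,8,9}→1  {5,6,8,9}→6  {6,7,8,9}→4
  5 left: {2,6,7,8,9}→5  {5,6,7,8,9}→10
  6 left: {2,5,6,7,8,9}→15  {4,5,6,7,8,9}→10
  7 left: {2,4,5,6,7,8,9}→25  {3,4,5,6,7,8,9}→10
  8 left: {1,3,4,5,6,7,8,9}→10  {2,3,4,5,6,7,8,9}→35
  placing 0:k first → 45 extensions

45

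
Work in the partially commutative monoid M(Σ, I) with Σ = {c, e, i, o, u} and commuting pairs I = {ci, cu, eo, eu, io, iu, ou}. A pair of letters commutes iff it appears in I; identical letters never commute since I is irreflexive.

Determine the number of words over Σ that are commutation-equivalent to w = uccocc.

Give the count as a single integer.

6

0(u) covers ∅
1(c) covers ∅
2(c) covers 1:c
3(o) covers 2:c
4(c) covers 3:o
5(c) covers 4:c
floor of heap: 0:u, 1:c
completions by unplaced set U, small U first (add the entries for U minus each lowest piece of U):
  |U|=1: {0}:1  {5}:1
  |U|=2: {0,5}:2  {4,5}:1
  |U|=3: {0,4,5}:3  {3,4,5}:1
  |U|=4: {0,3,4,5}:4  {2,3,4,5}:1
  start at 0(u): 1
  start at 1(c): 5
sum over floor = 6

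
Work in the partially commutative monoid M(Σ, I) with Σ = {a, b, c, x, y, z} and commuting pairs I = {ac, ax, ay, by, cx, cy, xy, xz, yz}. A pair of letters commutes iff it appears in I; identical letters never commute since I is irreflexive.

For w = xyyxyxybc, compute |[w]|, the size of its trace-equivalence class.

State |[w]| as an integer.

piece 0:x — minimal
piece 1:y — minimal
piece 2:y rests on {1:y}
piece 3:x rests on {0:x}
piece 4:y rests on {2:y}
piece 5:x rests on {3:x}
piece 6:y rests on {4:y}
piece 7:b rests on {5:x}
piece 8:c rests on {7:b}
minimal pieces: {0:x, 1:y}
ways to finish when only these pieces remain (= sum over removing one remaining piece with nothing left below it):
  1 left: {6}→1  {8}→1
  2 left: {4,6}→1  {6,8}→2  {7,8}→1
  3 left: {2,4,6}→1  {4,6,8}→3  {5,7,8}→1  {6,7,8}→3
  4 left: {1,2,4,6}→1  {2,4,6,8}→4  {3,5,7,8}→1  {4,6,7,8}→6  {5,6,7,8}→4
  5 left: {0,3,5,7,8}→1  {1,2,4,6,8}→5  {2,4,6,7,8}→10  {3,5,6,7,8}→5  {4,5,6,7,8}→10
  6 left: {0,3,5,6,7,8}→6  {1,2,4,6,7,8}→15  {2,4,5,6,7,8}→20  {3,4,5,6,7,8}→15
  7 left: {0,3,4,5,6,7,8}→21  {1,2,4,5,6,7,8}→35  {2,3,4,5,6,7,8}→35
  placing 0:x first → 70 extensions
  placing 1:y first → 56 extensions
total linear extensions = 126

126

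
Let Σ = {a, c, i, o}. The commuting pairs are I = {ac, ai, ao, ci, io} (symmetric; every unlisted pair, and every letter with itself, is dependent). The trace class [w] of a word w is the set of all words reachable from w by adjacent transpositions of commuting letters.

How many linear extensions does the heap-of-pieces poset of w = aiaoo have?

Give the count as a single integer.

30

0(a) covers ∅
1(i) covers ∅
2(a) covers 0:a
3(o) covers ∅
4(o) covers 3:o
floor of heap: 0:a, 1:i, 3:o
completions by unplaced set U, small U first (add the entries for U minus each lowest piece of U):
  |U|=1: {1}:1  {2}:1  {4}:1
  |U|=2: {0,2}:1  {1,2}:2  {1,4}:2  {2,4}:2  {3,4}:1
  |U|=3: {0,1,2}:3  {0,2,4}:3  {1,2,4}:6  {1,3,4}:3  {2,3,4}:3
  start at 0(a): 12
  start at 1(i): 6
  start at 3(o): 12
sum over floor = 30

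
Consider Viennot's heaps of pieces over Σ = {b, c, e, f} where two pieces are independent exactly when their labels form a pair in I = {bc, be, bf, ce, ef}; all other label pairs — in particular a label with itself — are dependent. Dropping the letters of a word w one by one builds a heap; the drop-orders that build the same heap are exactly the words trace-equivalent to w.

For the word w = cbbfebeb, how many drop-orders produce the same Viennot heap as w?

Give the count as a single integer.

piece 0:c — minimal
piece 1:b — minimal
piece 2:b rests on {1:b}
piece 3:f rests on {0:c}
piece 4:e — minimal
piece 5:b rests on {2:b}
piece 6:e rests on {4:e}
piece 7:b rests on {5:b}
minimal pieces: {0:c, 1:b, 4:e}
ways to finish when only these pieces remain (= sum over removing one remaining piece with nothing left below it):
  1 left: {3}→1  {6}→1  {7}→1
  2 left: {0,3}→1  {3,6}→2  {3,7}→2  {4,6}→1  {5,7}→1  {6,7}→2
  3 left: {0,3,6}→3  {0,3,7}→3  {2,5,7}→1  {3,4,6}→3  {3,5,7}→3  {3,6,7}→6  {4,6,7}→3  {5,6,7}→3
  4 left: {0,3,4,6}→6  {0,3,5,7}→6  {0,3,6,7}→12  {1,2,5,7}→1  {2,3,5,7}→4  {2,5,6,7}→4  {3,4,6,7}→12  {3,5,6,7}→12  {4,5,6,7}→6
  5 left: {0,2,3,5,7}→10  {0,3,4,6,7}→30  {0,3,5,6,7}→30  {1,2,3,5,7}→5  {1,2,5,6,7}→5  {2,3,5,6,7}→20  {2,4,5,6,7}→10  {3,4,5,6,7}→30
  6 left: {0,1,2,3,5,7}→15  {0,2,3,5,6,7}→60  {0,3,4,5,6,7}→90  {1,2,3,5,6,7}→30  {1,2,4,5,6,7}→15  {2,3,4,5,6,7}→60
  placing 0:c first → 105 extensions
  placing 1:b first → 210 extensions
  placing 4:e first → 105 extensions
total linear extensions = 420

420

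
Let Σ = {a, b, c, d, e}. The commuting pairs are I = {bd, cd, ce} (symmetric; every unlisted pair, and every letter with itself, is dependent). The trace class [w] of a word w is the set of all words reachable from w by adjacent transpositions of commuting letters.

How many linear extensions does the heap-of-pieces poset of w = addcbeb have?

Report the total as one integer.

6

#0=a has no predecessor
#1=d depends on [0:a]
#2=d depends on [1:d]
#3=c depends on [0:a]
#4=b depends on [3:c]
#5=e depends on [2:d, 4:b]
#6=b depends on [5:e]
sources: [0:a]
N(rest) = Σ N(rest − s) over sources s of rest; N(one piece) = 1:
  size 1 → [6]=1
  size 2 → [5,6]=1
  size 3 → [2,5,6]=1  [4,5,6]=1
  size 4 → [1,2,5,6]=1  [2,4,5,6]=2  [3,4,5,6]=1
  size 5 → [1,2,4,5,6]=3  [2,3,4,5,6]=3
  first=0(a) contributes 6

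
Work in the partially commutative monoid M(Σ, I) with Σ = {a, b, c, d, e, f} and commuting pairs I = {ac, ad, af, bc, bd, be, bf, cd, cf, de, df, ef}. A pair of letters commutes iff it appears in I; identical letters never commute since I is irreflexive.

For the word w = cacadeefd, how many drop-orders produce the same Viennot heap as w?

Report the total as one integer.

0(c) covers ∅
1(a) covers ∅
2(c) covers 0:c
3(a) covers 1:a
4(d) covers ∅
5(e) covers 2:c, 3:a
6(e) covers 5:e
7(f) covers ∅
8(d) covers 4:d
floor of heap: 0:c, 1:a, 4:d, 7:f
completions by unplaced set U, small U first (add the entries for U minus each lowest piece of U):
  |U|=1: {6}:1  {7}:1  {8}:1
  |U|=2: {4,8}:1  {5,6}:1  {6,7}:2  {6,8}:2  {7,8}:2
  |U|=3: {2,5,6}:1  {3,5,6}:1  {4,6,8}:3  {4,7,8}:3  {5,6,7}:3  {5,6,8}:3  {6,7,8}:6
  |U|=4: {0,2,5,6}:1  {1,3,5,6}:1  {2,3,5,6}:2  {2,5,6,7}:4  {2,5,6,8}:4  {3,5,6,7}:4  {3,5,6,8}:4  {4,5,6,8}:6  {4,6,7,8}:12  {5,6,7,8}:12
  |U|=5: {0,2,3,5,6}:3  {0,2,5,6,7}:5  {0,2,5,6,8}:5  {1,2,3,5,6}:3  {1,3,5,6,7}:5  {1,3,5,6,8}:5  {2,3,5,6,7}:10  {2,3,5,6,8}:10  {2,4,5,6,8}:10  {2,5,6,7,8}:20  {3,4,5,6,8}:10  {3,5,6,7,8}:20  {4,5,6,7,8}:30
  |U|=6: {0,1,2,3,5,6}:6  {0,2,3,5,6,7}:18  {0,2,3,5,6,8}:18  {0,2,4,5,6,8}:15  {0,2,5,6,7,8}:30  {1,2,3,5,6,7}:18  {1,2,3,5,6,8}:18  {1,3,4,5,6,8}:15  {1,3,5,6,7,8}:30  {2,3,4,5,6,8}:30  {2,3,5,6,7,8}:60  {2,4,5,6,7,8}:60  {3,4,5,6,7,8}:60
  |U|=7: {0,1,2,3,5,6,7}:42  {0,1,2,3,5,6,8}:42  {0,2,3,4,5,6,8}:63  {0,2,3,5,6,7,8}:126  {0,2,4,5,6,7,8}:105  {1,2,3,4,5,6,8}:63  {1,2,3,5,6,7,8}:126  {1,3,4,5,6,7,8}:105  {2,3,4,5,6,7,8}:210
  start at 0(c): 504
  start at 1(a): 504
  start at 4(d): 336
  start at 7(f): 168
sum over floor = 1512

1512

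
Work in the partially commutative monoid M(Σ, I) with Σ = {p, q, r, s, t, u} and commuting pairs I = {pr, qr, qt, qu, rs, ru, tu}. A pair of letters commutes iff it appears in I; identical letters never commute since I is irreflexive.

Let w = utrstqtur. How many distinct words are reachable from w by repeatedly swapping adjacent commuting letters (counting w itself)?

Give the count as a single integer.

drop 0:u onto floor
drop 1:t onto floor
drop 2:r onto {1:t}
drop 3:s onto {0:u, 1:t}
drop 4:t onto {2:r, 3:s}
drop 5:q onto {3:s}
drop 6:t onto {4:t}
drop 7:u onto {3:s}
drop 8:r onto {6:t}
ground layer = {0:u, 1:t}
drop-orders for the pieces not yet dropped (sum over which currently-grounded one goes next):
  1 to go: {5} 1  {7} 1  {8} 1
  2 to go: {5,7} 2  {5,8} 2  {6,8} 1  {7,8} 2
  3 to go: {4,6,8} 1  {5,6,8} 3  {5,7,8} 6  {6,7,8} 3
  4 to go: {2,4,6,8} 1  {4,5,6,8} 4  {4,6,7,8} 4  {5,6,7,8} 12
  5 to go: {2,4,5,6,8} 5  {2,4,6,7,8} 5  {4,5,6,7,8} 20
  6 to go: {2,4,5,6,7,8} 30  {3,4,5,6,7,8} 20
  7 to go: {0,3,4,5,6,7,8} 20  {2,3,4,5,6,7,8} 50
  if 0:u drops first: 50 orders
  if 1:t drops first: 70 orders
heap linearizations: 120

120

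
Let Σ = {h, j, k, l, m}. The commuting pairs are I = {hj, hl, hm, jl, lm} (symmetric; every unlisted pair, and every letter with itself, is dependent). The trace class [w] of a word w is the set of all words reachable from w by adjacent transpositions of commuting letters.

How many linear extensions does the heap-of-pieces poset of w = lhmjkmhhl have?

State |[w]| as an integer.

144

#0=l has no predecessor
#1=h has no predecessor
#2=m has no predecessor
#3=j depends on [2:m]
#4=k depends on [0:l, 1:h, 3:j]
#5=m depends on [4:k]
#6=h depends on [4:k]
#7=h depends on [6:h]
#8=l depends on [4:k]
sources: [0:l, 1:h, 2:m]
N(rest) = Σ N(rest − s) over sources s of rest; N(one piece) = 1:
  size 1 → [5]=1  [7]=1  [8]=1
  size 2 → [5,7]=2  [5,8]=2  [6,7]=1  [7,8]=2
  size 3 → [5,6,7]=3  [5,7,8]=6  [6,7,8]=3
  size 4 → [5,6,7,8]=12
  size 5 → [4,5,6,7,8]=12
  size 6 → [0,4,5,6,7,8]=12  [1,4,5,6,7,8]=12  [3,4,5,6,7,8]=12
  size 7 → [0,1,4,5,6,7,8]=24  [0,3,4,5,6,7,8]=24  [1,3,4,5,6,7,8]=24  [2,3,4,5,6,7,8]=12
  first=0(l) contributes 36
  first=1(h) contributes 36
  first=2(m) contributes 72
|[w]| = 144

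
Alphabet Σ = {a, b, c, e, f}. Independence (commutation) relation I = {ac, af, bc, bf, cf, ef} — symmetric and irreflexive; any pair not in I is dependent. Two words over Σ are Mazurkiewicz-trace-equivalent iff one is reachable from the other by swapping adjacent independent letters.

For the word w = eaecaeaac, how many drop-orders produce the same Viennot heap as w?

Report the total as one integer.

#0=e has no predecessor
#1=a depends on [0:e]
#2=e depends on [1:a]
#3=c depends on [2:e]
#4=a depends on [2:e]
#5=e depends on [3:c, 4:a]
#6=a depends on [5:e]
#7=a depends on [6:a]
#8=c depends on [5:e]
sources: [0:e]
N(rest) = Σ N(rest − s) over sources s of rest; N(one piece) = 1:
  size 1 → [7]=1  [8]=1
  size 2 → [6,7]=1  [7,8]=2
  size 3 → [6,7,8]=3
  size 4 → [5,6,7,8]=3
  size 5 → [3,5,6,7,8]=3  [4,5,6,7,8]=3
  size 6 → [3,4,5,6,7,8]=6
  size 7 → [2,3,4,5,6,7,8]=6
  first=0(e) contributes 6

6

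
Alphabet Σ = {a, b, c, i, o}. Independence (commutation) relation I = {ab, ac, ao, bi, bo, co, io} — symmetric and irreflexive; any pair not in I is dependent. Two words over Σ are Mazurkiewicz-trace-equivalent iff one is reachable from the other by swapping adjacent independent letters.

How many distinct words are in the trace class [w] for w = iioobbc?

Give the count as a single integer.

126

piece 0:i — minimal
piece 1:i rests on {0:i}
piece 2:o — minimal
piece 3:o rests on {2:o}
piece 4:b — minimal
piece 5:b rests on {4:b}
piece 6:c rests on {1:i, 5:b}
minimal pieces: {0:i, 2:o, 4:b}
ways to finish when only these pieces remain (= sum over removing one remaining piece with nothing left below it):
  1 left: {3}→1  {6}→1
  2 left: {1,6}→1  {2,3}→1  {3,6}→2  {5,6}→1
  3 left: {0,1,6}→1  {1,3,6}→3  {1,5,6}→2  {2,3,6}→3  {3,5,6}→3  {4,5,6}→1
  4 left: {0,1,3,6}→4  {0,1,5,6}→3  {1,2,3,6}→6  {1,3,5,6}→8  {1,4,5,6}→3  {2,3,5,6}→6  {3,4,5,6}→4
  5 left: {0,1,2,3,6}→10  {0,1,3,5,6}→15  {0,1,4,5,6}→6  {1,2,3,5,6}→20  {1,3,4,5,6}→15  {2,3,4,5,6}→10
  placing 0:i first → 45 extensions
  placing 2:o first → 36 extensions
  placing 4:b first → 45 extensions
total linear extensions = 126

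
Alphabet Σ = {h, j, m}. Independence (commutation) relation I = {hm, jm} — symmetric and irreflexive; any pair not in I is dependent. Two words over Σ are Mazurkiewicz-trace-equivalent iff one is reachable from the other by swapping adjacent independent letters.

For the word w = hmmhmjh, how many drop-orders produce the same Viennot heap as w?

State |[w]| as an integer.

piece 0:h — minimal
piece 1:m — minimal
piece 2:m rests on {1:m}
piece 3:h rests on {0:h}
piece 4:m rests on {2:m}
piece 5:j rests on {3:h}
piece 6:h rests on {5:j}
minimal pieces: {0:h, 1:m}
ways to finish when only these pieces remain (= sum over removing one remaining piece with nothing left below it):
  1 left: {4}→1  {6}→1
  2 left: {2,4}→1  {4,6}→2  {5,6}→1
  3 left: {1,2,4}→1  {2,4,6}→3  {3,5,6}→1  {4,5,6}→3
  4 left: {0,3,5,6}→1  {1,2,4,6}→4  {2,4,5,6}→6  {3,4,5,6}→4
  5 left: {0,3,4,5,6}→5  {1,2,4,5,6}→10  {2,3,4,5,6}→10
  placing 0:h first → 20 extensions
  placing 1:m first → 15 extensions
total linear extensions = 35

35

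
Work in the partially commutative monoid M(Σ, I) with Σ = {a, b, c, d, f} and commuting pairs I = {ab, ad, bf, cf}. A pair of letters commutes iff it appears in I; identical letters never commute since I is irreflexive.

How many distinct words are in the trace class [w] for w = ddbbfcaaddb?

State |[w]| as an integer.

0(d) covers ∅
1(d) covers 0:d
2(b) covers 1:d
3(b) covers 2:b
4(f) covers 1:d
5(c) covers 3:b
6(a) covers 4:f, 5:c
7(a) covers 6:a
8(d) covers 4:f, 5:c
9(d) covers 8:d
10(b) covers 9:d
floor of heap: 0:d
completions by unplaced set U, small U first (add the entries for U minus each lowest piece of U):
  |U|=1: {7}:1  {10}:1
  |U|=2: {6,7}:1  {7,10}:2  {9,10}:1
  |U|=3: {6,7,10}:3  {7,9,10}:3  {8,9,10}:1
  |U|=4: {6,7,9,10}:6  {7,8,9,10}:4
  |U|=5: {6,7,8,9,10}:10
  |U|=6: {4,6,7,8,9,10}:10  {5,6,7,8,9,10}:10
  |U|=7: {3,5,6,7,8,9,10}:10  {4,5,6,7,8,9,10}:20
  |U|=8: {2,3,5,6,7,8,9,10}:10  {3,4,5,6,7,8,9,10}:30
  |U|=9: {2,3,4,5,6,7,8,9,10}:40
  start at 0(d): 40

40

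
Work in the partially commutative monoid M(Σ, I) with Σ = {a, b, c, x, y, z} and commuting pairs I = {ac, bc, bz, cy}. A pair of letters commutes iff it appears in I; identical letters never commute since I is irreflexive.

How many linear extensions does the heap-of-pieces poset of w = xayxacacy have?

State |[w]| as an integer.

piece 0:x — minimal
piece 1:a rests on {0:x}
piece 2:y rests on {1:a}
piece 3:x rests on {2:y}
piece 4:a rests on {3:x}
piece 5:c rests on {3:x}
piece 6:a rests on {4:a}
piece 7:c rests on {5:c}
piece 8:y rests on {6:a}
minimal pieces: {0:x}
ways to finish when only these pieces remain (= sum over removing one remaining piece with nothing left below it):
  1 left: {7}→1  {8}→1
  2 left: {5,7}→1  {6,8}→1  {7,8}→2
  3 left: {4,6,8}→1  {5,7,8}→3  {6,7,8}→3
  4 left: {4,6,7,8}→4  {5,6,7,8}→6
  5 left: {4,5,6,7,8}→10
  6 left: {3,4,5,6,7,8}→10
  7 left: {2,3,4,5,6,7,8}→10
  placing 0:x first → 10 extensions

10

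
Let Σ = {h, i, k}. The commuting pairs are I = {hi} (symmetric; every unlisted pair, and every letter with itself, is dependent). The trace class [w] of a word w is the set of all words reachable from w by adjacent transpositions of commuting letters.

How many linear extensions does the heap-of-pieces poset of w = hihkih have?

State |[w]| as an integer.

#0=h has no predecessor
#1=i has no predecessor
#2=h depends on [0:h]
#3=k depends on [1:i, 2:h]
#4=i depends on [3:k]
#5=h depends on [3:k]
sources: [0:h, 1:i]
N(rest) = Σ N(rest − s) over sources s of rest; N(one piece) = 1:
  size 1 → [4]=1  [5]=1
  size 2 → [4,5]=2
  size 3 → [3,4,5]=2
  size 4 → [1,3,4,5]=2  [2,3,4,5]=2
  first=0(h) contributes 4
  first=1(i) contributes 2
|[w]| = 6

6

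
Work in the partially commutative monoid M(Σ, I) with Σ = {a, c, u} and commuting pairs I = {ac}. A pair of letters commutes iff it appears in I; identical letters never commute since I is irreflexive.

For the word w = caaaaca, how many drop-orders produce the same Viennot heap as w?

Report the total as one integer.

21

drop 0:c onto floor
drop 1:a onto floor
drop 2:a onto {1:a}
drop 3:a onto {2:a}
drop 4:a onto {3:a}
drop 5:c onto {0:c}
drop 6:a onto {4:a}
ground layer = {0:c, 1:a}
drop-orders for the pieces not yet dropped (sum over which currently-grounded one goes next):
  1 to go: {5} 1  {6} 1
  2 to go: {0,5} 1  {4,6} 1  {5,6} 2
  3 to go: {0,5,6} 3  {3,4,6} 1  {4,5,6} 3
  4 to go: {0,4,5,6} 6  {2,3,4,6} 1  {3,4,5,6} 4
  5 to go: {0,3,4,5,6} 10  {1,2,3,4,6} 1  {2,3,4,5,6} 5
  if 0:c drops first: 6 orders
  if 1:a drops first: 15 orders
heap linearizations: 21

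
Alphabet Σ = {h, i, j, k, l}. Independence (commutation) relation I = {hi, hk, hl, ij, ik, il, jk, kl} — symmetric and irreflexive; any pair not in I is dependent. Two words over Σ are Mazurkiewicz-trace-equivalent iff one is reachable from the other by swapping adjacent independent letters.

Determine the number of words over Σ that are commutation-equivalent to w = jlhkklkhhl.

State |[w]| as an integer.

2400

0(j) covers ∅
1(l) covers 0:j
2(h) covers 0:j
3(k) covers ∅
4(k) covers 3:k
5(l) covers 1:l
6(k) covers 4:k
7(h) covers 2:h
8(h) covers 7:h
9(l) covers 5:l
floor of heap: 0:j, 3:k
completions by unplaced set U, small U first (add the entries for U minus each lowest piece of U):
  |U|=1: {6}:1  {8}:1  {9}:1
  |U|=2: {4,6}:1  {5,9}:1  {6,8}:2  {6,9}:2  {7,8}:1  {8,9}:2
  |U|=3: {1,5,9}:1  {2,7,8}:1  {3,4,6}:1  {4,6,8}:3  {4,6,9}:3  {5,6,9}:3  {5,8,9}:3  {6,7,8}:3  {6,8,9}:6  {7,8,9}:3
  |U|=4: {1,5,6,9}:4  {1,5,8,9}:4  {2,6,7,8}:4  {2,7,8,9}:4  {3,4,6,8}:4  {3,4,6,9}:4  {4,5,6,9}:6  {4,6,7,8}:6  {4,6,8,9}:12  {5,6,8,9}:12  {5,7,8,9}:6  {6,7,8,9}:12
  |U|=5: {1,4,5,6,9}:10  {1,5,6,8,9}:20  {1,5,7,8,9}:10  {2,4,6,7,8}:10  {2,5,7,8,9}:10  {2,6,7,8,9}:20  {3,4,5,6,9}:10  {3,4,6,7,8}:10  {3,4,6,8,9}:20  {4,5,6,8,9}:30  {4,6,7,8,9}:30  {5,6,7,8,9}:30
  |U|=6: {1,2,5,7,8,9}:20  {1,3,4,5,6,9}:20  {1,4,5,6,8,9}:60  {1,5,6,7,8,9}:60  {2,3,4,6,7,8}:20  {2,4,6,7,8,9}:60  {2,5,6,7,8,9}:60  {3,4,5,6,8,9}:60  {3,4,6,7,8,9}:60  {4,5,6,7,8,9}:90
  |U|=7: {0,1,2,5,7,8,9}:20  {1,2,5,6,7,8,9}:140  {1,3,4,5,6,8,9}:140  {1,4,5,6,7,8,9}:210  {2,3,4,6,7,8,9}:140  {2,4,5,6,7,8,9}:210  {3,4,5,6,7,8,9}:210
  |U|=8: {0,1,2,5,6,7,8,9}:160  {1,2,4,5,6,7,8,9}:560  {1,3,4,5,6,7,8,9}:560  {2,3,4,5,6,7,8,9}:560
  start at 0(j): 1680
  start at 3(k): 720
sum over floor = 2400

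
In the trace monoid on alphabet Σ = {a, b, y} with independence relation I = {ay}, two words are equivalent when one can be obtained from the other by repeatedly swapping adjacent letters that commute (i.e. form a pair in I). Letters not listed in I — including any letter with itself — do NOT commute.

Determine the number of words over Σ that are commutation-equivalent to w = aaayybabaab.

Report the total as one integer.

0(a) covers ∅
1(a) covers 0:a
2(a) covers 1:a
3(y) covers ∅
4(y) covers 3:y
5(b) covers 2:a, 4:y
6(a) covers 5:b
7(b) covers 6:a
8(a) covers 7:b
9(a) covers 8:a
10(b) covers 9:a
floor of heap: 0:a, 3:y
completions by unplaced set U, small U first (add the entries for U minus each lowest piece of U):
  |U|=1: {10}:1
  |U|=2: {9,10}:1
  |U|=3: {8,9,10}:1
  |U|=4: {7,8,9,10}:1
  |U|=5: {6,7,8,9,10}:1
  |U|=6: {5,6,7,8,9,10}:1
  |U|=7: {2,5,6,7,8,9,10}:1  {4,5,6,7,8,9,10}:1
  |U|=8: {1,2,5,6,7,8,9,10}:1  {2,4,5,6,7,8,9,10}:2  {3,4,5,6,7,8,9,10}:1
  |U|=9: {0,1,2,5,6,7,8,9,10}:1  {1,2,4,5,6,7,8,9,10}:3  {2,3,4,5,6,7,8,9,10}:3
  start at 0(a): 6
  start at 3(y): 4
sum over floor = 10

10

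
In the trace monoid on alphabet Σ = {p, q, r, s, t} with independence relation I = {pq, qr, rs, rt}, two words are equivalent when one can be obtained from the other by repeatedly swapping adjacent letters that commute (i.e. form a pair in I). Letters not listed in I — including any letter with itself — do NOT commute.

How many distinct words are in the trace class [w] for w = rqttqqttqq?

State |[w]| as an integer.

drop 0:r onto floor
drop 1:q onto floor
drop 2:t onto {1:q}
drop 3:t onto {2:t}
drop 4:q onto {3:t}
drop 5:q onto {4:q}
drop 6:t onto {5:q}
drop 7:t onto {6:t}
drop 8:q onto {7:t}
drop 9:q onto {8:q}
ground layer = {0:r, 1:q}
drop-orders for the pieces not yet dropped (sum over which currently-grounded one goes next):
  1 to go: {0} 1  {9} 1
  2 to go: {0,9} 2  {8,9} 1
  3 to go: {0,8,9} 3  {7,8,9} 1
  4 to go: {0,7,8,9} 4  {6,7,8,9} 1
  5 to go: {0,6,7,8,9} 5  {5,6,7,8,9} 1
  6 to go: {0,5,6,7,8,9} 6  {4,5,6,7,8,9} 1
  7 to go: {0,4,5,6,7,8,9} 7  {3,4,5,6,7,8,9} 1
  8 to go: {0,3,4,5,6,7,8,9} 8  {2,3,4,5,6,7,8,9} 1
  if 0:r drops first: 1 orders
  if 1:q drops first: 9 orders
heap linearizations: 10

10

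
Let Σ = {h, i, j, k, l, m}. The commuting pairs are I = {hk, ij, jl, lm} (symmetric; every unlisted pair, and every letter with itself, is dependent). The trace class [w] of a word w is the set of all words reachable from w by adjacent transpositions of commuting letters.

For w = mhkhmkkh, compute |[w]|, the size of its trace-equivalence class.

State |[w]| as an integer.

0(m) covers ∅
1(h) covers 0:m
2(k) covers 0:m
3(h) covers 1:h
4(m) covers 2:k, 3:h
5(k) covers 4:m
6(k) covers 5:k
7(h) covers 4:m
floor of heap: 0:m
completions by unplaced set U, small U first (add the entries for U minus each lowest piece of U):
  |U|=1: {6}:1  {7}:1
  |U|=2: {5,6}:1  {6,7}:2
  |U|=3: {5,6,7}:3
  |U|=4: {4,5,6,7}:3
  |U|=5: {2,4,5,6,7}:3  {3,4,5,6,7}:3
  |U|=6: {1,3,4,5,6,7}:3  {2,3,4,5,6,7}:6
  start at 0(m): 9

9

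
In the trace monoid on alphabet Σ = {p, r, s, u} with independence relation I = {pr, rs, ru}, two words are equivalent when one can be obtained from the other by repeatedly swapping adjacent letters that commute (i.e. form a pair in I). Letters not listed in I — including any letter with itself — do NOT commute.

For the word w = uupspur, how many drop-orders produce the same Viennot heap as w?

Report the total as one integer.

piece 0:u — minimal
piece 1:u rests on {0:u}
piece 2:p rests on {1:u}
piece 3:s rests on {2:p}
piece 4:p rests on {3:s}
piece 5:u rests on {4:p}
piece 6:r — minimal
minimal pieces: {0:u, 6:r}
ways to finish when only these pieces remain (= sum over removing one remaining piece with nothing left below it):
  1 left: {5}→1  {6}→1
  2 left: {4,5}→1  {5,6}→2
  3 left: {3,4,5}→1  {4,5,6}→3
  4 left: {2,3,4,5}→1  {3,4,5,6}→4
  5 left: {1,2,3,4,5}→1  {2,3,4,5,6}→5
  placing 0:u first → 6 extensions
  placing 6:r first → 1 extensions
total linear extensions = 7

7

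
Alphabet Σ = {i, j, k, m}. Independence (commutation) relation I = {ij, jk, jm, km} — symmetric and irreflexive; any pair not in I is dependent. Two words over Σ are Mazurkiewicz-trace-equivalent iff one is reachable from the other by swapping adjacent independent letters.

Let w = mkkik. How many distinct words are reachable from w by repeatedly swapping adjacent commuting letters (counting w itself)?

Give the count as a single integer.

piece 0:m — minimal
piece 1:k — minimal
piece 2:k rests on {1:k}
piece 3:i rests on {0:m, 2:k}
piece 4:k rests on {3:i}
minimal pieces: {0:m, 1:k}
ways to finish when only these pieces remain (= sum over removing one remaining piece with nothing left below it):
  1 left: {4}→1
  2 left: {3,4}→1
  3 left: {0,3,4}→1  {2,3,4}→1
  placing 0:m first → 1 extensions
  placing 1:k first → 2 extensions
total linear extensions = 3

3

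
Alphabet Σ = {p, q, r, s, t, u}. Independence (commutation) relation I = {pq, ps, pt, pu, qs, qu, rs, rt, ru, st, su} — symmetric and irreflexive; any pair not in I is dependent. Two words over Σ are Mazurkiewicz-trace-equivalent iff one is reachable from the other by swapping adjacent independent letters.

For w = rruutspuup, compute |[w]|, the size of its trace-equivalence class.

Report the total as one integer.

1260

#0=r has no predecessor
#1=r depends on [0:r]
#2=u has no predecessor
#3=u depends on [2:u]
#4=t depends on [3:u]
#5=s has no predecessor
#6=p depends on [1:r]
#7=u depends on [4:t]
#8=u depends on [7:u]
#9=p depends on [6:p]
sources: [0:r, 2:u, 5:s]
N(rest) = Σ N(rest − s) over sources s of rest; N(one piece) = 1:
  size 1 → [5]=1  [8]=1  [9]=1
  size 2 → [5,8]=2  [5,9]=2  [6,9]=1  [7,8]=1  [8,9]=2
  size 3 → [1,6,9]=1  [4,7,8]=1  [5,6,9]=3  [5,7,8]=3  [5,8,9]=6  [6,8,9]=3  [7,8,9]=3
  size 4 → [0,1,6,9]=1  [1,5,6,9]=4  [1,6,8,9]=4  [3,4,7,8]=1  [4,5,7,8]=4  [4,7,8,9]=4  [5,6,8,9]=12  [5,7,8,9]=12  [6,7,8,9]=6
  size 5 → [0,1,5,6,9]=5  [0,1,6,8,9]=5  [1,5,6,8,9]=20  [1,6,7,8,9]=10  [2,3,4,7,8]=1  [3,4,5,7,8]=5  [3,4,7,8,9]=5  [4,5,7,8,9]=20  [4,6,7,8,9]=10  [5,6,7,8,9]=30
  size 6 → [0,1,5,6,8,9]=30  [0,1,6,7,8,9]=15  [1,4,6,7,8,9]=20  [1,5,6,7,8,9]=60  [2,3,4,5,7,8]=6  [2,3,4,7,8,9]=6  [3,4,5,7,8,9]=30  [3,4,6,7,8,9]=15  [4,5,6,7,8,9]=60
  size 7 → [0,1,4,6,7,8,9]=35  [0,1,5,6,7,8,9]=105  [1,3,4,6,7,8,9]=35  [1,4,5,6,7,8,9]=140  [2,3,4,5,7,8,9]=42  [2,3,4,6,7,8,9]=21  [3,4,5,6,7,8,9]=105
  size 8 → [0,1,3,4,6,7,8,9]=70  [0,1,4,5,6,7,8,9]=280  [1,2,3,4,6,7,8,9]=56  [1,3,4,5,6,7,8,9]=280  [2,3,4,5,6,7,8,9]=168
  first=0(r) contributes 504
  first=2(u) contributes 630
  first=5(s) contributes 126
|[w]| = 1260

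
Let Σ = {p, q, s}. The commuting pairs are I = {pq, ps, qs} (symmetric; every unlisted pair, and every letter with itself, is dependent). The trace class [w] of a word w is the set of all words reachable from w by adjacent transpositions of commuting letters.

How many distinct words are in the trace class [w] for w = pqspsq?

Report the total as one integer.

0(p) covers ∅
1(q) covers ∅
2(s) covers ∅
3(p) covers 0:p
4(s) covers 2:s
5(q) covers 1:q
floor of heap: 0:p, 1:q, 2:s
completions by unplaced set U, small U first (add the entries for U minus each lowest piece of U):
  |U|=1: {3}:1  {4}:1  {5}:1
  |U|=2: {0,3}:1  {1,5}:1  {2,4}:1  {3,4}:2  {3,5}:2  {4,5}:2
  |U|=3: {0,3,4}:3  {0,3,5}:3  {1,3,5}:3  {1,4,5}:3  {2,3,4}:3  {2,4,5}:3  {3,4,5}:6
  |U|=4: {0,1,3,5}:6  {0,2,3,4}:6  {0,3,4,5}:12  {1,2,4,5}:6  {1,3,4,5}:12  {2,3,4,5}:12
  start at 0(p): 30
  start at 1(q): 30
  start at 2(s): 30
sum over floor = 90

90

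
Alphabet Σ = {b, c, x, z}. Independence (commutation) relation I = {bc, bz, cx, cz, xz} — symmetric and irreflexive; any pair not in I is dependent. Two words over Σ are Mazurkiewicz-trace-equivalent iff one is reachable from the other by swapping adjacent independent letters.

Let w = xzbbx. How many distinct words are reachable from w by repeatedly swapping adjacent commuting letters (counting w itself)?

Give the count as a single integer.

0(x) covers ∅
1(z) covers ∅
2(b) covers 0:x
3(b) covers 2:b
4(x) covers 3:b
floor of heap: 0:x, 1:z
completions by unplaced set U, small U first (add the entries for U minus each lowest piece of U):
  |U|=1: {1}:1  {4}:1
  |U|=2: {1,4}:2  {3,4}:1
  |U|=3: {1,3,4}:3  {2,3,4}:1
  start at 0(x): 4
  start at 1(z): 1
sum over floor = 5

5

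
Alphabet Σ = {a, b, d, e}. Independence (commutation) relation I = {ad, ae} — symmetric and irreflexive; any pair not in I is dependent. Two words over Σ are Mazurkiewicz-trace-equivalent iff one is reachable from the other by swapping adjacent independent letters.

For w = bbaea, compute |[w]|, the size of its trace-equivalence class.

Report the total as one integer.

drop 0:b onto floor
drop 1:b onto {0:b}
drop 2:a onto {1:b}
drop 3:e onto {1:b}
drop 4:a onto {2:a}
ground layer = {0:b}
drop-orders for the pieces not yet dropped (sum over which currently-grounded one goes next):
  1 to go: {3} 1  {4} 1
  2 to go: {2,4} 1  {3,4} 2
  3 to go: {2,3,4} 3
  if 0:b drops first: 3 orders

3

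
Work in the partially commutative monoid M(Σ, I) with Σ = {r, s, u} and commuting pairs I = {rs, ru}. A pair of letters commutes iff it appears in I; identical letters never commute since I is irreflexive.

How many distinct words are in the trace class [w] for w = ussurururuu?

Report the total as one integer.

165

#0=u has no predecessor
#1=s depends on [0:u]
#2=s depends on [1:s]
#3=u depends on [2:s]
#4=r has no predecessor
#5=u depends on [3:u]
#6=r depends on [4:r]
#7=u depends on [5:u]
#8=r depends on [6:r]
#9=u depends on [7:u]
#10=u depends on [9:u]
sources: [0:u, 4:r]
N(rest) = Σ N(rest − s) over sources s of rest; N(one piece) = 1:
  size 1 → [8]=1  [10]=1
  size 2 → [6,8]=1  [8,10]=2  [9,10]=1
  size 3 → [4,6,8]=1  [6,8,10]=3  [7,9,10]=1  [8,9,10]=3
  size 4 → [4,6,8,10]=4  [5,7,9,10]=1  [6,8,9,10]=6  [7,8,9,10]=4
  size 5 → [3,5,7,9,10]=1  [4,6,8,9,10]=10  [5,7,8,9,10]=5  [6,7,8,9,10]=10
  size 6 → [2,3,5,7,9,10]=1  [3,5,7,8,9,10]=6  [4,6,7,8,9,10]=20  [5,6,7,8,9,10]=15
  size 7 → [1,2,3,5,7,9,10]=1  [2,3,5,7,8,9,10]=7  [3,5,6,7,8,9,10]=21  [4,5,6,7,8,9,10]=35
  size 8 → [0,1,2,3,5,7,9,10]=1  [1,2,3,5,7,8,9,10]=8  [2,3,5,6,7,8,9,10]=28  [3,4,5,6,7,8,9,10]=56
  size 9 → [0,1,2,3,5,7,8,9,10]=9  [1,2,3,5,6,7,8,9,10]=36  [2,3,4,5,6,7,8,9,10]=84
  first=0(u) contributes 120
  first=4(r) contributes 45
|[w]| = 165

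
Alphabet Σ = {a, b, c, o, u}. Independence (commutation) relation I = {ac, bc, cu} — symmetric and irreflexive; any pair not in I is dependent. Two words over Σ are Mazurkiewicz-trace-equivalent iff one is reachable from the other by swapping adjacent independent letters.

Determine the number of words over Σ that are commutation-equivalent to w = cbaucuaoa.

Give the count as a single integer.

21

drop 0:c onto floor
drop 1:b onto floor
drop 2:a onto {1:b}
drop 3:u onto {2:a}
drop 4:c onto {0:c}
drop 5:u onto {3:u}
drop 6:a onto {5:u}
drop 7:o onto {4:c, 6:a}
drop 8:a onto {7:o}
ground layer = {0:c, 1:b}
drop-orders for the pieces not yet dropped (sum over which currently-grounded one goes next):
  1 to go: {8} 1
  2 to go: {7,8} 1
  3 to go: {4,7,8} 1  {6,7,8} 1
  4 to go: {0,4,7,8} 1  {4,6,7,8} 2  {5,6,7,8} 1
  5 to go: {0,4,6,7,8} 3  {3,5,6,7,8} 1  {4,5,6,7,8} 3
  6 to go: {0,4,5,6,7,8} 6  {2,3,5,6,7,8} 1  {3,4,5,6,7,8} 4
  7 to go: {0,3,4,5,6,7,8} 10  {1,2,3,5,6,7,8} 1  {2,3,4,5,6,7,8} 5
  if 0:c drops first: 6 orders
  if 1:b drops first: 15 orders
heap linearizations: 21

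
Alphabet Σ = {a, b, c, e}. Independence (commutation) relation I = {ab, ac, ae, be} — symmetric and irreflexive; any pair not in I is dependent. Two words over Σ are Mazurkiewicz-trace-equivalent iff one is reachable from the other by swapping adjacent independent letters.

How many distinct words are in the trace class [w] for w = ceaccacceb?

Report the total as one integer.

drop 0:c onto floor
drop 1:e onto {0:c}
drop 2:a onto floor
drop 3:c onto {1:e}
drop 4:c onto {3:c}
drop 5:a onto {2:a}
drop 6:c onto {4:c}
drop 7:c onto {6:c}
drop 8:e onto {7:c}
drop 9:b onto {7:c}
ground layer = {0:c, 2:a}
drop-orders for the pieces not yet dropped (sum over which currently-grounded one goes next):
  1 to go: {5} 1  {8} 1  {9} 1
  2 to go: {2,5} 1  {5,8} 2  {5,9} 2  {8,9} 2
  3 to go: {2,5,8} 3  {2,5,9} 3  {5,8,9} 6  {7,8,9} 2
  4 to go: {2,5,8,9} 12  {5,7,8,9} 8  {6,7,8,9} 2
  5 to go: {2,5,7,8,9} 20  {4,6,7,8,9} 2  {5,6,7,8,9} 10
  6 to go: {2,5,6,7,8,9} 30  {3,4,6,7,8,9} 2  {4,5,6,7,8,9} 12
  7 to go: {1,3,4,6,7,8,9} 2  {2,4,5,6,7,8,9} 42  {3,4,5,6,7,8,9} 14
  8 to go: {0,1,3,4,6,7,8,9} 2  {1,3,4,5,6,7,8,9} 16  {2,3,4,5,6,7,8,9} 56
  if 0:c drops first: 72 orders
  if 2:a drops first: 18 orders
heap linearizations: 90

90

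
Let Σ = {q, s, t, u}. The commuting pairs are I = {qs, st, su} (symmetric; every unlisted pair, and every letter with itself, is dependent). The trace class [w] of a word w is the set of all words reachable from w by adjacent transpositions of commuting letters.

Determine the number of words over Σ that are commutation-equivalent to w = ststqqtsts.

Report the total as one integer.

210

piece 0:s — minimal
piece 1:t — minimal
piece 2:s rests on {0:s}
piece 3:t rests on {1:t}
piece 4:q rests on {3:t}
piece 5:q rests on {4:q}
piece 6:t rests on {5:q}
piece 7:s rests on {2:s}
piece 8:t rests on {6:t}
piece 9:s rests on {7:s}
minimal pieces: {0:s, 1:t}
ways to finish when only these pieces remain (= sum over removing one remaining piece with nothing left below it):
  1 left: {8}→1  {9}→1
  2 left: {6,8}→1  {7,9}→1  {8,9}→2
  3 left: {2,7,9}→1  {5,6,8}→1  {6,8,9}→3  {7,8,9}→3
  4 left: {0,2,7,9}→1  {2,7,8,9}→4  {4,5,6,8}→1  {5,6,8,9}→4  {6,7,8,9}→6
  5 left: {0,2,7,8,9}→5  {2,6,7,8,9}→10  {3,4,5,6,8}→1  {4,5,6,8,9}→5  {5,6,7,8,9}→10
  6 left: {0,2,6,7,8,9}→15  {1,3,4,5,6,8}→1  {2,5,6,7,8,9}→20  {3,4,5,6,8,9}→6  {4,5,6,7,8,9}→15
  7 left: {0,2,5,6,7,8,9}→35  {1,3,4,5,6,8,9}→7  {2,4,5,6,7,8,9}→35  {3,4,5,6,7,8,9}→21
  8 left: {0,2,4,5,6,7,8,9}→70  {1,3,4,5,6,7,8,9}→28  {2,3,4,5,6,7,8,9}→56
  placing 0:s first → 84 extensions
  placing 1:t first → 126 extensions
total linear extensions = 210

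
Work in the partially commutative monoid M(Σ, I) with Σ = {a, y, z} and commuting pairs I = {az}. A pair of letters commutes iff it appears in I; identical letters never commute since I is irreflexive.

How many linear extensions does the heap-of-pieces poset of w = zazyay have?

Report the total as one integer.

piece 0:z — minimal
piece 1:a — minimal
piece 2:z rests on {0:z}
piece 3:y rests on {1:a, 2:z}
piece 4:a rests on {3:y}
piece 5:y rests on {4:a}
minimal pieces: {0:z, 1:a}
ways to finish when only these pieces remain (= sum over removing one remaining piece with nothing left below it):
  1 left: {5}→1
  2 left: {4,5}→1
  3 left: {3,4,5}→1
  4 left: {1,3,4,5}→1  {2,3,4,5}→1
  placing 0:z first → 2 extensions
  placing 1:a first → 1 extensions
total linear extensions = 3

3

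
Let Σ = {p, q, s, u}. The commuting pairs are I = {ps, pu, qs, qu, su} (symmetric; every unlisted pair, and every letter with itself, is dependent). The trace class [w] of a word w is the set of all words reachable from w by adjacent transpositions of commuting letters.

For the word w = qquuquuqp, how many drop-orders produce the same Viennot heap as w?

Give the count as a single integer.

drop 0:q onto floor
drop 1:q onto {0:q}
drop 2:u onto floor
drop 3:u onto {2:u}
drop 4:q onto {1:q}
drop 5:u onto {3:u}
drop 6:u onto {5:u}
drop 7:q onto {4:q}
drop 8:p onto {7:q}
ground layer = {0:q, 2:u}
drop-orders for the pieces not yet dropped (sum over which currently-grounded one goes next):
  1 to go: {6} 1  {8} 1
  2 to go: {5,6} 1  {6,8} 2  {7,8} 1
  3 to go: {3,5,6} 1  {4,7,8} 1  {5,6,8} 3  {6,7,8} 3
  4 to go: {1,4,7,8} 1  {2,3,5,6} 1  {3,5,6,8} 4  {4,6,7,8} 4  {5,6,7,8} 6
  5 to go: {0,1,4,7,8} 1  {1,4,6,7,8} 5  {2,3,5,6,8} 5  {3,5,6,7,8} 10  {4,5,6,7,8} 10
  6 to go: {0,1,4,6,7,8} 6  {1,4,5,6,7,8} 15  {2,3,5,6,7,8} 15  {3,4,5,6,7,8} 20
  7 to go: {0,1,4,5,6,7,8} 21  {1,3,4,5,6,7,8} 35  {2,3,4,5,6,7,8} 35
  if 0:q drops first: 70 orders
  if 2:u drops first: 56 orders
heap linearizations: 126

126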